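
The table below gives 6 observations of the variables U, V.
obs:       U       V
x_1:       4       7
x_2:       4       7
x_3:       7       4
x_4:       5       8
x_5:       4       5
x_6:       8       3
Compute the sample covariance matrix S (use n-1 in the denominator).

Step 1 — column means:
  mean(U) = (4 + 4 + 7 + 5 + 4 + 8) / 6 = 32/6 = 5.3333
  mean(V) = (7 + 7 + 4 + 8 + 5 + 3) / 6 = 34/6 = 5.6667

Step 2 — sample covariance S[i,j] = (1/(n-1)) · Σ_k (x_{k,i} - mean_i) · (x_{k,j} - mean_j), with n-1 = 5.
  S[U,U] = ((-1.3333)·(-1.3333) + (-1.3333)·(-1.3333) + (1.6667)·(1.6667) + (-0.3333)·(-0.3333) + (-1.3333)·(-1.3333) + (2.6667)·(2.6667)) / 5 = 15.3333/5 = 3.0667
  S[U,V] = ((-1.3333)·(1.3333) + (-1.3333)·(1.3333) + (1.6667)·(-1.6667) + (-0.3333)·(2.3333) + (-1.3333)·(-0.6667) + (2.6667)·(-2.6667)) / 5 = -13.3333/5 = -2.6667
  S[V,V] = ((1.3333)·(1.3333) + (1.3333)·(1.3333) + (-1.6667)·(-1.6667) + (2.3333)·(2.3333) + (-0.6667)·(-0.6667) + (-2.6667)·(-2.6667)) / 5 = 19.3333/5 = 3.8667

S is symmetric (S[j,i] = S[i,j]). Assembling:

S = [[3.0667, -2.6667],
 [-2.6667, 3.8667]]


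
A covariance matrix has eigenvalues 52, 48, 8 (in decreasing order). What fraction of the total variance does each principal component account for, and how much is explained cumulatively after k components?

Step 1 — total variance = trace(Sigma) = Σ λ_i = 52 + 48 + 8 = 108.

Step 2 — fraction explained by component i = λ_i / Σ λ:
  PC1: 52/108 = 0.4815
  PC2: 48/108 = 0.4444
  PC3: 8/108 = 0.0741

Step 3 — cumulative fraction after k components = (λ_1 + ... + λ_k) / Σ λ:
  k = 1: 52/108 = 0.4815
  k = 2: (52 + 48)/108 = 100/108 = 0.9259
  k = 3: (52 + 48 + 8)/108 = 108/108 = 1

Summary (fraction, with percent):

explained: PC1 0.4815 (48.15%), PC2 0.4444 (44.44%), PC3 0.0741 (7.41%);  cumulative: 0.4815, 0.9259, 1


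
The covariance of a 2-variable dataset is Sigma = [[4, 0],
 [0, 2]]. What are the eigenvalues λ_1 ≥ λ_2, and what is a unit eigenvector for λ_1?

Step 1 — characteristic polynomial of 2×2 Sigma:
  det(Sigma - λI) = λ² - trace · λ + det = 0.
  trace = 4 + 2 = 6, det = 4·2 - (0)² = 8.
Step 2 — discriminant:
  Δ = trace² - 4·det = 36 - 32 = 4.
Step 3 — eigenvalues:
  λ = (trace ± √Δ)/2 = (6 ± 2)/2,
  λ_1 = 4,  λ_2 = 2.

Step 4 — unit eigenvector for λ_1: Sigma is diagonal, so its eigenvectors are the coordinate axes. λ_1 = 4 is the diagonal entry on the first coordinate axis, hence
  v_1 = (1, 0) (||v_1|| = 1).

λ_1 = 4,  λ_2 = 2;  v_1 ≈ (1, 0)


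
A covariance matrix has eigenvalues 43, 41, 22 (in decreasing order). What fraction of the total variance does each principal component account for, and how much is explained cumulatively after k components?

Step 1 — total variance = trace(Sigma) = Σ λ_i = 43 + 41 + 22 = 106.

Step 2 — fraction explained by component i = λ_i / Σ λ:
  PC1: 43/106 = 0.4057
  PC2: 41/106 = 0.3868
  PC3: 22/106 = 0.2075

Step 3 — cumulative fraction after k components = (λ_1 + ... + λ_k) / Σ λ:
  k = 1: 43/106 = 0.4057
  k = 2: (43 + 41)/106 = 84/106 = 0.7925
  k = 3: (43 + 41 + 22)/106 = 106/106 = 1

Summary (fraction, with percent):

explained: PC1 0.4057 (40.57%), PC2 0.3868 (38.68%), PC3 0.2075 (20.75%);  cumulative: 0.4057, 0.7925, 1


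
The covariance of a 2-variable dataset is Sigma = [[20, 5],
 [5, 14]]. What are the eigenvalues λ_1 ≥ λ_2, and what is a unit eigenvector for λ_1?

Step 1 — characteristic polynomial of 2×2 Sigma:
  det(Sigma - λI) = λ² - trace · λ + det = 0.
  trace = 20 + 14 = 34, det = 20·14 - (5)² = 255.
Step 2 — discriminant:
  Δ = trace² - 4·det = 1156 - 1020 = 136.
Step 3 — eigenvalues:
  λ = (trace ± √Δ)/2 = (34 ± 11.6619)/2,
  λ_1 = 22.831,  λ_2 = 11.169.

Step 4 — unit eigenvector for λ_1: solve (Sigma - λ_1 I)v = 0. First row:
  (20 - 22.831)·v_x + (5)·v_y = 0, i.e. (-2.831)·v_x + (5)·v_y = 0,
  so v ∝ (b, λ_1 - a) = (5, 2.831) = u.
  ||u|| = √((5)² + (2.831)²) = √(33.0143) ≈ 5.7458,
  v_1 = u/||u|| ≈ (0.8702, 0.4927) (||v_1|| = 1).

λ_1 = 22.831,  λ_2 = 11.169;  v_1 ≈ (0.8702, 0.4927)


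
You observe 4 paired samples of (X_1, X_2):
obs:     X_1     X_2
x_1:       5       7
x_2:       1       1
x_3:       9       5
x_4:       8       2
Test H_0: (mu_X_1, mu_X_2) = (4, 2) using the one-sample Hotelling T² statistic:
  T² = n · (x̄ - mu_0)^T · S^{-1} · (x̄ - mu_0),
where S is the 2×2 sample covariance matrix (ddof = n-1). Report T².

Step 1 — sample mean vector:
  mean(X_1) = (5 + 1 + 9 + 8) / 4 = 23/4 = 5.75
  mean(X_2) = (7 + 1 + 5 + 2) / 4 = 15/4 = 3.75
  x̄ = (5.75, 3.75),  deviation x̄ - mu_0 = (5.75, 3.75) - (4, 2) = (1.75, 1.75).

Step 2 — sample covariance matrix, S[i,j] = (1/(n-1)) · Σ_k (x_{k,i} - mean_i) · (x_{k,j} - mean_j), divisor n-1 = 3:
  S[X_1,X_1] = ((-0.75)·(-0.75) + (-4.75)·(-4.75) + (3.25)·(3.25) + (2.25)·(2.25)) / 3 = 38.75/3 = 12.9167
  S[X_1,X_2] = ((-0.75)·(3.25) + (-4.75)·(-2.75) + (3.25)·(1.25) + (2.25)·(-1.75)) / 3 = 10.75/3 = 3.5833
  S[X_2,X_2] = ((3.25)·(3.25) + (-2.75)·(-2.75) + (1.25)·(1.25) + (-1.75)·(-1.75)) / 3 = 22.75/3 = 7.5833
  S = [[12.9167, 3.5833],
 [3.5833, 7.5833]].

Step 3 — invert S. det(S) = 12.9167·7.5833 - (3.5833)² = 85.1111.
  S^{-1} = (1/det) · [[d, -b], [-b, a]] = [[0.0891, -0.0421],
 [-0.0421, 0.1518]].

Step 4 — quadratic form (x̄ - mu_0)^T · S^{-1} · (x̄ - mu_0):
  S^{-1} · (x̄ - mu_0) = (0.0822, 0.1919),
  (x̄ - mu_0)^T · [...] = (1.75)·(0.0822) + (1.75)·(0.1919) = 0.4798.

Step 5 — scale by n: T² = 4 · 0.4798 = 1.9191.

T² ≈ 1.9191


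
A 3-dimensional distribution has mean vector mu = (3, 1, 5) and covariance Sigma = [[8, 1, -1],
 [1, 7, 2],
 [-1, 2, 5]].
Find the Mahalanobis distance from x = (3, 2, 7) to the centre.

Step 1 — centre the observation: (x - mu) = (0, 1, 2).

Step 2 — invert Sigma (cofactor / det for 3×3, or solve directly):
  Sigma^{-1} = [[0.1336, -0.0302, 0.0388],
 [-0.0302, 0.1681, -0.0733],
 [0.0388, -0.0733, 0.2371]].

Step 3 — form the quadratic (x - mu)^T · Sigma^{-1} · (x - mu):
  Sigma^{-1} · (x - mu) = (0.0474, 0.0216, 0.4009).
  (x - mu)^T · [Sigma^{-1} · (x - mu)] = (0)·(0.0474) + (1)·(0.0216) + (2)·(0.4009) = 0.8233.

Step 4 — take square root: d = √(0.8233) ≈ 0.9073.

d(x, mu) = √(0.8233) ≈ 0.9073


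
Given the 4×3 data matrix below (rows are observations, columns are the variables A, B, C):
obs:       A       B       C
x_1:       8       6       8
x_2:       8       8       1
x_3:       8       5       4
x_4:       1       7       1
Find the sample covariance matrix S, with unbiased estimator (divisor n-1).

Step 1 — column means:
  mean(A) = (8 + 8 + 8 + 1) / 4 = 25/4 = 6.25
  mean(B) = (6 + 8 + 5 + 7) / 4 = 26/4 = 6.5
  mean(C) = (8 + 1 + 4 + 1) / 4 = 14/4 = 3.5

Step 2 — sample covariance S[i,j] = (1/(n-1)) · Σ_k (x_{k,i} - mean_i) · (x_{k,j} - mean_j), with n-1 = 3.
  S[A,A] = ((1.75)·(1.75) + (1.75)·(1.75) + (1.75)·(1.75) + (-5.25)·(-5.25)) / 3 = 36.75/3 = 12.25
  S[A,B] = ((1.75)·(-0.5) + (1.75)·(1.5) + (1.75)·(-1.5) + (-5.25)·(0.5)) / 3 = -3.5/3 = -1.1667
  S[A,C] = ((1.75)·(4.5) + (1.75)·(-2.5) + (1.75)·(0.5) + (-5.25)·(-2.5)) / 3 = 17.5/3 = 5.8333
  S[B,B] = ((-0.5)·(-0.5) + (1.5)·(1.5) + (-1.5)·(-1.5) + (0.5)·(0.5)) / 3 = 5/3 = 1.6667
  S[B,C] = ((-0.5)·(4.5) + (1.5)·(-2.5) + (-1.5)·(0.5) + (0.5)·(-2.5)) / 3 = -8/3 = -2.6667
  S[C,C] = ((4.5)·(4.5) + (-2.5)·(-2.5) + (0.5)·(0.5) + (-2.5)·(-2.5)) / 3 = 33/3 = 11

S is symmetric (S[j,i] = S[i,j]). Assembling:

S = [[12.25, -1.1667, 5.8333],
 [-1.1667, 1.6667, -2.6667],
 [5.8333, -2.6667, 11]]


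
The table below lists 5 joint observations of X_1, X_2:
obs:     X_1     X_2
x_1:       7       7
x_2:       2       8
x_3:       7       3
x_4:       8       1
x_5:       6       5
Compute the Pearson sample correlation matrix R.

Step 1 — column means:
  mean(X_1) = (7 + 2 + 7 + 8 + 6) / 5 = 30/5 = 6
  mean(X_2) = (7 + 8 + 3 + 1 + 5) / 5 = 24/5 = 4.8

Step 2 — sample variances and covariances s[i,j] = (1/(n-1)) · Σ_k (x_{k,i} - mean_i) · (x_{k,j} - mean_j), with n-1 = 4:
  s[X_1,X_1] = ((1)·(1) + (-4)·(-4) + (1)·(1) + (2)·(2) + (0)·(0)) / 4 = 22/4 = 5.5
  s[X_1,X_2] = ((1)·(2.2) + (-4)·(3.2) + (1)·(-1.8) + (2)·(-3.8) + (0)·(0.2)) / 4 = -20/4 = -5
  s[X_2,X_2] = ((2.2)·(2.2) + (3.2)·(3.2) + (-1.8)·(-1.8) + (-3.8)·(-3.8) + (0.2)·(0.2)) / 4 = 32.8/4 = 8.2
  Sample standard deviations s_i = √(s[i,i]):
  s(X_1) = √(5.5) = 2.3452
  s(X_2) = √(8.2) = 2.8636

Step 3 — r_{ij} = s_{ij} / (s_i · s_j):
  r[X_1,X_1] = 1 (diagonal).
  r[X_1,X_2] = -5 / (2.3452 · 2.8636) = -5 / 6.7157 = -0.7445
  r[X_2,X_2] = 1 (diagonal).

R is symmetric with unit diagonal. Assembling:

R = [[1, -0.7445],
 [-0.7445, 1]]


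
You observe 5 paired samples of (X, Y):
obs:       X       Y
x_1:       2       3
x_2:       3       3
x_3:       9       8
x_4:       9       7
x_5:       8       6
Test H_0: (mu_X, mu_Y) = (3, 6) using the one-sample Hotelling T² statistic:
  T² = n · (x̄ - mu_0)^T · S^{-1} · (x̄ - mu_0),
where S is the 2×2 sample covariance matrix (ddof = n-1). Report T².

Step 1 — sample mean vector:
  mean(X) = (2 + 3 + 9 + 9 + 8) / 5 = 31/5 = 6.2
  mean(Y) = (3 + 3 + 8 + 7 + 6) / 5 = 27/5 = 5.4
  x̄ = (6.2, 5.4),  deviation x̄ - mu_0 = (6.2, 5.4) - (3, 6) = (3.2, -0.6).

Step 2 — sample covariance matrix, S[i,j] = (1/(n-1)) · Σ_k (x_{k,i} - mean_i) · (x_{k,j} - mean_j), divisor n-1 = 4:
  S[X,X] = ((-4.2)·(-4.2) + (-3.2)·(-3.2) + (2.8)·(2.8) + (2.8)·(2.8) + (1.8)·(1.8)) / 4 = 46.8/4 = 11.7
  S[X,Y] = ((-4.2)·(-2.4) + (-3.2)·(-2.4) + (2.8)·(2.6) + (2.8)·(1.6) + (1.8)·(0.6)) / 4 = 30.6/4 = 7.65
  S[Y,Y] = ((-2.4)·(-2.4) + (-2.4)·(-2.4) + (2.6)·(2.6) + (1.6)·(1.6) + (0.6)·(0.6)) / 4 = 21.2/4 = 5.3
  S = [[11.7, 7.65],
 [7.65, 5.3]].

Step 3 — invert S. det(S) = 11.7·5.3 - (7.65)² = 3.4875.
  S^{-1} = (1/det) · [[d, -b], [-b, a]] = [[1.5197, -2.1935],
 [-2.1935, 3.3548]].

Step 4 — quadratic form (x̄ - mu_0)^T · S^{-1} · (x̄ - mu_0):
  S^{-1} · (x̄ - mu_0) = (6.1792, -9.0323),
  (x̄ - mu_0)^T · [...] = (3.2)·(6.1792) + (-0.6)·(-9.0323) = 25.1928.

Step 5 — scale by n: T² = 5 · 25.1928 = 125.9642.

T² ≈ 125.9642


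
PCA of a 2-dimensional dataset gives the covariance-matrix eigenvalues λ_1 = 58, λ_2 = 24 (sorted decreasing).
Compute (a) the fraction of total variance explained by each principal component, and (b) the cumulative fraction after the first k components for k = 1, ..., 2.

Step 1 — total variance = trace(Sigma) = Σ λ_i = 58 + 24 = 82.

Step 2 — fraction explained by component i = λ_i / Σ λ:
  PC1: 58/82 = 0.7073
  PC2: 24/82 = 0.2927

Step 3 — cumulative fraction after k components = (λ_1 + ... + λ_k) / Σ λ:
  k = 1: 58/82 = 0.7073
  k = 2: (58 + 24)/82 = 82/82 = 1

Summary (fraction, with percent):

explained: PC1 0.7073 (70.73%), PC2 0.2927 (29.27%);  cumulative: 0.7073, 1


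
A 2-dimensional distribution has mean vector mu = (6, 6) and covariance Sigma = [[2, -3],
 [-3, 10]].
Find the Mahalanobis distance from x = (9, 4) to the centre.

Step 1 — centre the observation: (x - mu) = (3, -2).

Step 2 — invert Sigma. det(Sigma) = 2·10 - (-3)² = 11.
  Sigma^{-1} = (1/det) · [[d, -b], [-b, a]] = [[0.9091, 0.2727],
 [0.2727, 0.1818]].

Step 3 — form the quadratic (x - mu)^T · Sigma^{-1} · (x - mu):
  Sigma^{-1} · (x - mu) = (2.1818, 0.4545).
  (x - mu)^T · [Sigma^{-1} · (x - mu)] = (3)·(2.1818) + (-2)·(0.4545) = 5.6364.

Step 4 — take square root: d = √(5.6364) ≈ 2.3741.

d(x, mu) = √(5.6364) ≈ 2.3741


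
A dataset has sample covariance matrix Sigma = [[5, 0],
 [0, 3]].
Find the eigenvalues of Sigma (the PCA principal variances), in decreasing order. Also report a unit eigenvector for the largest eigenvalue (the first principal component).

Step 1 — characteristic polynomial of 2×2 Sigma:
  det(Sigma - λI) = λ² - trace · λ + det = 0.
  trace = 5 + 3 = 8, det = 5·3 - (0)² = 15.
Step 2 — discriminant:
  Δ = trace² - 4·det = 64 - 60 = 4.
Step 3 — eigenvalues:
  λ = (trace ± √Δ)/2 = (8 ± 2)/2,
  λ_1 = 5,  λ_2 = 3.

Step 4 — unit eigenvector for λ_1: Sigma is diagonal, so its eigenvectors are the coordinate axes. λ_1 = 5 is the diagonal entry on the first coordinate axis, hence
  v_1 = (1, 0) (||v_1|| = 1).

λ_1 = 5,  λ_2 = 3;  v_1 ≈ (1, 0)


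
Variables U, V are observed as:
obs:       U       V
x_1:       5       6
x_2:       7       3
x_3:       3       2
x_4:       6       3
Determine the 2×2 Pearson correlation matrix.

Step 1 — column means:
  mean(U) = (5 + 7 + 3 + 6) / 4 = 21/4 = 5.25
  mean(V) = (6 + 3 + 2 + 3) / 4 = 14/4 = 3.5

Step 2 — sample variances and covariances s[i,j] = (1/(n-1)) · Σ_k (x_{k,i} - mean_i) · (x_{k,j} - mean_j), with n-1 = 3:
  s[U,U] = ((-0.25)·(-0.25) + (1.75)·(1.75) + (-2.25)·(-2.25) + (0.75)·(0.75)) / 3 = 8.75/3 = 2.9167
  s[U,V] = ((-0.25)·(2.5) + (1.75)·(-0.5) + (-2.25)·(-1.5) + (0.75)·(-0.5)) / 3 = 1.5/3 = 0.5
  s[V,V] = ((2.5)·(2.5) + (-0.5)·(-0.5) + (-1.5)·(-1.5) + (-0.5)·(-0.5)) / 3 = 9/3 = 3
  Sample standard deviations s_i = √(s[i,i]):
  s(U) = √(2.9167) = 1.7078
  s(V) = √(3) = 1.7321

Step 3 — r_{ij} = s_{ij} / (s_i · s_j):
  r[U,U] = 1 (diagonal).
  r[U,V] = 0.5 / (1.7078 · 1.7321) = 0.5 / 2.958 = 0.169
  r[V,V] = 1 (diagonal).

R is symmetric with unit diagonal. Assembling:

R = [[1, 0.169],
 [0.169, 1]]


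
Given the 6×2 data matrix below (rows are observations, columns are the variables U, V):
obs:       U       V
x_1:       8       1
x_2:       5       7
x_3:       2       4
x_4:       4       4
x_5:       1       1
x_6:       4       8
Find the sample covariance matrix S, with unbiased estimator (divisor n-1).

Step 1 — column means:
  mean(U) = (8 + 5 + 2 + 4 + 1 + 4) / 6 = 24/6 = 4
  mean(V) = (1 + 7 + 4 + 4 + 1 + 8) / 6 = 25/6 = 4.1667

Step 2 — sample covariance S[i,j] = (1/(n-1)) · Σ_k (x_{k,i} - mean_i) · (x_{k,j} - mean_j), with n-1 = 5.
  S[U,U] = ((4)·(4) + (1)·(1) + (-2)·(-2) + (0)·(0) + (-3)·(-3) + (0)·(0)) / 5 = 30/5 = 6
  S[U,V] = ((4)·(-3.1667) + (1)·(2.8333) + (-2)·(-0.1667) + (0)·(-0.1667) + (-3)·(-3.1667) + (0)·(3.8333)) / 5 = 0/5 = 0
  S[V,V] = ((-3.1667)·(-3.1667) + (2.8333)·(2.8333) + (-0.1667)·(-0.1667) + (-0.1667)·(-0.1667) + (-3.1667)·(-3.1667) + (3.8333)·(3.8333)) / 5 = 42.8333/5 = 8.5667

S is symmetric (S[j,i] = S[i,j]). Assembling:

S = [[6, 0],
 [0, 8.5667]]


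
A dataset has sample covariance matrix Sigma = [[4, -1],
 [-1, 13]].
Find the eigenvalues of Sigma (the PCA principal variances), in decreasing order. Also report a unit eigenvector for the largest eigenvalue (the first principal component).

Step 1 — characteristic polynomial of 2×2 Sigma:
  det(Sigma - λI) = λ² - trace · λ + det = 0.
  trace = 4 + 13 = 17, det = 4·13 - (-1)² = 51.
Step 2 — discriminant:
  Δ = trace² - 4·det = 289 - 204 = 85.
Step 3 — eigenvalues:
  λ = (trace ± √Δ)/2 = (17 ± 9.2195)/2,
  λ_1 = 13.1098,  λ_2 = 3.8902.

Step 4 — unit eigenvector for λ_1: solve (Sigma - λ_1 I)v = 0. First row:
  (4 - 13.1098)·v_x + (-1)·v_y = 0, i.e. (-9.1098)·v_x + (-1)·v_y = 0,
  so v ∝ (b, λ_1 - a) = (-1, 9.1098); multiply by -1 so the first entry is positive: u = (1, -9.1098).
  ||u|| = √((1)² + (-9.1098)²) = √(83.988) ≈ 9.1645,
  v_1 = u/||u|| ≈ (0.1091, -0.994) (||v_1|| = 1).

λ_1 = 13.1098,  λ_2 = 3.8902;  v_1 ≈ (0.1091, -0.994)


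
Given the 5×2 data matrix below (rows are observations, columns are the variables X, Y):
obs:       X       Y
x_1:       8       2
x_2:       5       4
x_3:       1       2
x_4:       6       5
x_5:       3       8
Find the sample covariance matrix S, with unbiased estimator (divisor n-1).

Step 1 — column means:
  mean(X) = (8 + 5 + 1 + 6 + 3) / 5 = 23/5 = 4.6
  mean(Y) = (2 + 4 + 2 + 5 + 8) / 5 = 21/5 = 4.2

Step 2 — sample covariance S[i,j] = (1/(n-1)) · Σ_k (x_{k,i} - mean_i) · (x_{k,j} - mean_j), with n-1 = 4.
  S[X,X] = ((3.4)·(3.4) + (0.4)·(0.4) + (-3.6)·(-3.6) + (1.4)·(1.4) + (-1.6)·(-1.6)) / 4 = 29.2/4 = 7.3
  S[X,Y] = ((3.4)·(-2.2) + (0.4)·(-0.2) + (-3.6)·(-2.2) + (1.4)·(0.8) + (-1.6)·(3.8)) / 4 = -4.6/4 = -1.15
  S[Y,Y] = ((-2.2)·(-2.2) + (-0.2)·(-0.2) + (-2.2)·(-2.2) + (0.8)·(0.8) + (3.8)·(3.8)) / 4 = 24.8/4 = 6.2

S is symmetric (S[j,i] = S[i,j]). Assembling:

S = [[7.3, -1.15],
 [-1.15, 6.2]]


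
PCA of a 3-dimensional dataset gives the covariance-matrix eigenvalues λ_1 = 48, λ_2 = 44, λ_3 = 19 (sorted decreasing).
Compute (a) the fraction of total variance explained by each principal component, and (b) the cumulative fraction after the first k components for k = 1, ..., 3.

Step 1 — total variance = trace(Sigma) = Σ λ_i = 48 + 44 + 19 = 111.

Step 2 — fraction explained by component i = λ_i / Σ λ:
  PC1: 48/111 = 0.4324
  PC2: 44/111 = 0.3964
  PC3: 19/111 = 0.1712

Step 3 — cumulative fraction after k components = (λ_1 + ... + λ_k) / Σ λ:
  k = 1: 48/111 = 0.4324
  k = 2: (48 + 44)/111 = 92/111 = 0.8288
  k = 3: (48 + 44 + 19)/111 = 111/111 = 1

Summary (fraction, with percent):

explained: PC1 0.4324 (43.24%), PC2 0.3964 (39.64%), PC3 0.1712 (17.12%);  cumulative: 0.4324, 0.8288, 1


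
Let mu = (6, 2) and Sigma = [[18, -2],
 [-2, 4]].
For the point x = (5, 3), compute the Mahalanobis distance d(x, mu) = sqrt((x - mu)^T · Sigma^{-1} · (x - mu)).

Step 1 — centre the observation: (x - mu) = (-1, 1).

Step 2 — invert Sigma. det(Sigma) = 18·4 - (-2)² = 68.
  Sigma^{-1} = (1/det) · [[d, -b], [-b, a]] = [[0.0588, 0.0294],
 [0.0294, 0.2647]].

Step 3 — form the quadratic (x - mu)^T · Sigma^{-1} · (x - mu):
  Sigma^{-1} · (x - mu) = (-0.0294, 0.2353).
  (x - mu)^T · [Sigma^{-1} · (x - mu)] = (-1)·(-0.0294) + (1)·(0.2353) = 0.2647.

Step 4 — take square root: d = √(0.2647) ≈ 0.5145.

d(x, mu) = √(0.2647) ≈ 0.5145


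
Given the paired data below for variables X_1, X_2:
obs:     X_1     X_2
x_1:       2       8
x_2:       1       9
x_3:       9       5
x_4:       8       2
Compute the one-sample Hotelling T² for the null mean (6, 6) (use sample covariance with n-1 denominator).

Step 1 — sample mean vector:
  mean(X_1) = (2 + 1 + 9 + 8) / 4 = 20/4 = 5
  mean(X_2) = (8 + 9 + 5 + 2) / 4 = 24/4 = 6
  x̄ = (5, 6),  deviation x̄ - mu_0 = (5, 6) - (6, 6) = (-1, 0).

Step 2 — sample covariance matrix, S[i,j] = (1/(n-1)) · Σ_k (x_{k,i} - mean_i) · (x_{k,j} - mean_j), divisor n-1 = 3:
  S[X_1,X_1] = ((-3)·(-3) + (-4)·(-4) + (4)·(4) + (3)·(3)) / 3 = 50/3 = 16.6667
  S[X_1,X_2] = ((-3)·(2) + (-4)·(3) + (4)·(-1) + (3)·(-4)) / 3 = -34/3 = -11.3333
  S[X_2,X_2] = ((2)·(2) + (3)·(3) + (-1)·(-1) + (-4)·(-4)) / 3 = 30/3 = 10
  S = [[16.6667, -11.3333],
 [-11.3333, 10]].

Step 3 — invert S. det(S) = 16.6667·10 - (-11.3333)² = 38.2222.
  S^{-1} = (1/det) · [[d, -b], [-b, a]] = [[0.2616, 0.2965],
 [0.2965, 0.436]].

Step 4 — quadratic form (x̄ - mu_0)^T · S^{-1} · (x̄ - mu_0):
  S^{-1} · (x̄ - mu_0) = (-0.2616, -0.2965),
  (x̄ - mu_0)^T · [...] = (-1)·(-0.2616) + (0)·(-0.2965) = 0.2616.

Step 5 — scale by n: T² = 4 · 0.2616 = 1.0465.

T² ≈ 1.0465


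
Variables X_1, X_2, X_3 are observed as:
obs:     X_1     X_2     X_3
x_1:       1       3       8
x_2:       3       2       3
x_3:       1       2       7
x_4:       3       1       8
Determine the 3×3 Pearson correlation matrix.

Step 1 — column means:
  mean(X_1) = (1 + 3 + 1 + 3) / 4 = 8/4 = 2
  mean(X_2) = (3 + 2 + 2 + 1) / 4 = 8/4 = 2
  mean(X_3) = (8 + 3 + 7 + 8) / 4 = 26/4 = 6.5

Step 2 — sample variances and covariances s[i,j] = (1/(n-1)) · Σ_k (x_{k,i} - mean_i) · (x_{k,j} - mean_j), with n-1 = 3:
  s[X_1,X_1] = ((-1)·(-1) + (1)·(1) + (-1)·(-1) + (1)·(1)) / 3 = 4/3 = 1.3333
  s[X_1,X_2] = ((-1)·(1) + (1)·(0) + (-1)·(0) + (1)·(-1)) / 3 = -2/3 = -0.6667
  s[X_1,X_3] = ((-1)·(1.5) + (1)·(-3.5) + (-1)·(0.5) + (1)·(1.5)) / 3 = -4/3 = -1.3333
  s[X_2,X_2] = ((1)·(1) + (0)·(0) + (0)·(0) + (-1)·(-1)) / 3 = 2/3 = 0.6667
  s[X_2,X_3] = ((1)·(1.5) + (0)·(-3.5) + (0)·(0.5) + (-1)·(1.5)) / 3 = 0/3 = 0
  s[X_3,X_3] = ((1.5)·(1.5) + (-3.5)·(-3.5) + (0.5)·(0.5) + (1.5)·(1.5)) / 3 = 17/3 = 5.6667
  Sample standard deviations s_i = √(s[i,i]):
  s(X_1) = √(1.3333) = 1.1547
  s(X_2) = √(0.6667) = 0.8165
  s(X_3) = √(5.6667) = 2.3805

Step 3 — r_{ij} = s_{ij} / (s_i · s_j):
  r[X_1,X_1] = 1 (diagonal).
  r[X_1,X_2] = -0.6667 / (1.1547 · 0.8165) = -0.6667 / 0.9428 = -0.7071
  r[X_1,X_3] = -1.3333 / (1.1547 · 2.3805) = -1.3333 / 2.7487 = -0.4851
  r[X_2,X_2] = 1 (diagonal).
  r[X_2,X_3] = 0 / (0.8165 · 2.3805) = 0 / 1.9437 = 0
  r[X_3,X_3] = 1 (diagonal).

R is symmetric with unit diagonal. Assembling:

R = [[1, -0.7071, -0.4851],
 [-0.7071, 1, 0],
 [-0.4851, 0, 1]]


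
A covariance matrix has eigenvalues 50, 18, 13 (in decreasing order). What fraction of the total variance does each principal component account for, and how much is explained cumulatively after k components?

Step 1 — total variance = trace(Sigma) = Σ λ_i = 50 + 18 + 13 = 81.

Step 2 — fraction explained by component i = λ_i / Σ λ:
  PC1: 50/81 = 0.6173
  PC2: 18/81 = 0.2222
  PC3: 13/81 = 0.1605

Step 3 — cumulative fraction after k components = (λ_1 + ... + λ_k) / Σ λ:
  k = 1: 50/81 = 0.6173
  k = 2: (50 + 18)/81 = 68/81 = 0.8395
  k = 3: (50 + 18 + 13)/81 = 81/81 = 1

Summary (fraction, with percent):

explained: PC1 0.6173 (61.73%), PC2 0.2222 (22.22%), PC3 0.1605 (16.05%);  cumulative: 0.6173, 0.8395, 1


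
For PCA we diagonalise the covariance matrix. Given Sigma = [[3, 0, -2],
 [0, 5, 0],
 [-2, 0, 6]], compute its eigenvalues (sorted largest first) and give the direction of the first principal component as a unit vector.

Step 1 — characteristic polynomial p(λ) = det(λI - Sigma) = λ³ - tr·λ² + c_1·λ - det, where tr = trace, c_1 = sum of the principal 2×2 minors, det = det(Sigma):
  tr = 3 + 5 + 6 = 14,
  c_1 = (3·5 - (0)²) + (3·6 - (-2)²) + (5·6 - (0)²) = 15 + 14 + 30 = 59,
  det = 3·(5·6 - (0)²) - (0)·((0)·6 - (0)·(-2)) + (-2)·((0)·(0) - 5·(-2)) = 3·(30) - (0)·(0) + (-2)·(10) = 70.
  So p(λ) = λ³ - 14λ² + 59λ - 70.
Step 2 — look for an integer root (rational root theorem: any rational root is an integer divisor of 70). Testing λ = 2:
  p(2) = 8 - 56 + 118 - 70 = 0  ✓
  Dividing out (λ - 2): p(λ) = (λ - 2)(λ² - 12λ + 35).
Step 3 — remaining eigenvalues from the quadratic λ² - 12λ + 35 = 0:
  Δ = 12² - 4·35 = 144 - 140 = 4,  λ = (12 ± √4)/2 = (12 ± 2)/2 = 7 or 5.
  Sorted: λ_1 = 7,  λ_2 = 5,  λ_3 = 2  (check: sum = 14 = tr ✓).

Step 4 — unit eigenvector for λ_1 = 7: v spans the null space of (Sigma - λ_1 I), whose rows are
  r_1 = (-4, 0, -2),  r_2 = (0, -2, 0),  r_3 = (-2, 0, -1).
  v is orthogonal to every row, so take v ∝ r_1 × r_2 = ((0)·(0) - (-2)·(-2), (-2)·(0) - (-4)·(0), (-4)·(-2) - (0)·(0)) = (-4, 0, 8).
  Rescale (divide by 4; multiply by -1 so the first nonzero entry is positive): u = (1, 0, -2).
  ||u|| = √((1)² + (0)² + (-2)²) = √(5) ≈ 2.2361,  v_1 = u/||u|| ≈ (0.4472, 0, -0.8944) (||v_1|| = 1).

λ_1 = 7,  λ_2 = 5,  λ_3 = 2;  v_1 ≈ (0.4472, 0, -0.8944)


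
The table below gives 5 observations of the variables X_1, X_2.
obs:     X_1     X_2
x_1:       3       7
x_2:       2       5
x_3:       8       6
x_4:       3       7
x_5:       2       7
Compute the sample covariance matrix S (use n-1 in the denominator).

Step 1 — column means:
  mean(X_1) = (3 + 2 + 8 + 3 + 2) / 5 = 18/5 = 3.6
  mean(X_2) = (7 + 5 + 6 + 7 + 7) / 5 = 32/5 = 6.4

Step 2 — sample covariance S[i,j] = (1/(n-1)) · Σ_k (x_{k,i} - mean_i) · (x_{k,j} - mean_j), with n-1 = 4.
  S[X_1,X_1] = ((-0.6)·(-0.6) + (-1.6)·(-1.6) + (4.4)·(4.4) + (-0.6)·(-0.6) + (-1.6)·(-1.6)) / 4 = 25.2/4 = 6.3
  S[X_1,X_2] = ((-0.6)·(0.6) + (-1.6)·(-1.4) + (4.4)·(-0.4) + (-0.6)·(0.6) + (-1.6)·(0.6)) / 4 = -1.2/4 = -0.3
  S[X_2,X_2] = ((0.6)·(0.6) + (-1.4)·(-1.4) + (-0.4)·(-0.4) + (0.6)·(0.6) + (0.6)·(0.6)) / 4 = 3.2/4 = 0.8

S is symmetric (S[j,i] = S[i,j]). Assembling:

S = [[6.3, -0.3],
 [-0.3, 0.8]]


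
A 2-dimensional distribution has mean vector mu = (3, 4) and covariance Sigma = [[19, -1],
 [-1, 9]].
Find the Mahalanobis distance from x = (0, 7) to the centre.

Step 1 — centre the observation: (x - mu) = (-3, 3).

Step 2 — invert Sigma. det(Sigma) = 19·9 - (-1)² = 170.
  Sigma^{-1} = (1/det) · [[d, -b], [-b, a]] = [[0.0529, 0.0059],
 [0.0059, 0.1118]].

Step 3 — form the quadratic (x - mu)^T · Sigma^{-1} · (x - mu):
  Sigma^{-1} · (x - mu) = (-0.1412, 0.3176).
  (x - mu)^T · [Sigma^{-1} · (x - mu)] = (-3)·(-0.1412) + (3)·(0.3176) = 1.3765.

Step 4 — take square root: d = √(1.3765) ≈ 1.1732.

d(x, mu) = √(1.3765) ≈ 1.1732


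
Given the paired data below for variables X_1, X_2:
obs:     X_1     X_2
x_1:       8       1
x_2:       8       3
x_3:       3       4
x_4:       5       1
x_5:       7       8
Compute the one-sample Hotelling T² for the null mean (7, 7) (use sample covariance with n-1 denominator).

Step 1 — sample mean vector:
  mean(X_1) = (8 + 8 + 3 + 5 + 7) / 5 = 31/5 = 6.2
  mean(X_2) = (1 + 3 + 4 + 1 + 8) / 5 = 17/5 = 3.4
  x̄ = (6.2, 3.4),  deviation x̄ - mu_0 = (6.2, 3.4) - (7, 7) = (-0.8, -3.6).

Step 2 — sample covariance matrix, S[i,j] = (1/(n-1)) · Σ_k (x_{k,i} - mean_i) · (x_{k,j} - mean_j), divisor n-1 = 4:
  S[X_1,X_1] = ((1.8)·(1.8) + (1.8)·(1.8) + (-3.2)·(-3.2) + (-1.2)·(-1.2) + (0.8)·(0.8)) / 4 = 18.8/4 = 4.7
  S[X_1,X_2] = ((1.8)·(-2.4) + (1.8)·(-0.4) + (-3.2)·(0.6) + (-1.2)·(-2.4) + (0.8)·(4.6)) / 4 = -0.4/4 = -0.1
  S[X_2,X_2] = ((-2.4)·(-2.4) + (-0.4)·(-0.4) + (0.6)·(0.6) + (-2.4)·(-2.4) + (4.6)·(4.6)) / 4 = 33.2/4 = 8.3
  S = [[4.7, -0.1],
 [-0.1, 8.3]].

Step 3 — invert S. det(S) = 4.7·8.3 - (-0.1)² = 39.
  S^{-1} = (1/det) · [[d, -b], [-b, a]] = [[0.2128, 0.0026],
 [0.0026, 0.1205]].

Step 4 — quadratic form (x̄ - mu_0)^T · S^{-1} · (x̄ - mu_0):
  S^{-1} · (x̄ - mu_0) = (-0.1795, -0.4359),
  (x̄ - mu_0)^T · [...] = (-0.8)·(-0.1795) + (-3.6)·(-0.4359) = 1.7128.

Step 5 — scale by n: T² = 5 · 1.7128 = 8.5641.

T² ≈ 8.5641


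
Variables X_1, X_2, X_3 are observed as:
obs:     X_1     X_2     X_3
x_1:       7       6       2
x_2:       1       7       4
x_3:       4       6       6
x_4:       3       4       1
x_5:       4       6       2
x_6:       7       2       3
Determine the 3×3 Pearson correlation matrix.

Step 1 — column means:
  mean(X_1) = (7 + 1 + 4 + 3 + 4 + 7) / 6 = 26/6 = 4.3333
  mean(X_2) = (6 + 7 + 6 + 4 + 6 + 2) / 6 = 31/6 = 5.1667
  mean(X_3) = (2 + 4 + 6 + 1 + 2 + 3) / 6 = 18/6 = 3

Step 2 — sample variances and covariances s[i,j] = (1/(n-1)) · Σ_k (x_{k,i} - mean_i) · (x_{k,j} - mean_j), with n-1 = 5:
  s[X_1,X_1] = ((2.6667)·(2.6667) + (-3.3333)·(-3.3333) + (-0.3333)·(-0.3333) + (-1.3333)·(-1.3333) + (-0.3333)·(-0.3333) + (2.6667)·(2.6667)) / 5 = 27.3333/5 = 5.4667
  s[X_1,X_2] = ((2.6667)·(0.8333) + (-3.3333)·(1.8333) + (-0.3333)·(0.8333) + (-1.3333)·(-1.1667) + (-0.3333)·(0.8333) + (2.6667)·(-3.1667)) / 5 = -11.3333/5 = -2.2667
  s[X_1,X_3] = ((2.6667)·(-1) + (-3.3333)·(1) + (-0.3333)·(3) + (-1.3333)·(-2) + (-0.3333)·(-1) + (2.6667)·(0)) / 5 = -4/5 = -0.8
  s[X_2,X_2] = ((0.8333)·(0.8333) + (1.8333)·(1.8333) + (0.8333)·(0.8333) + (-1.1667)·(-1.1667) + (0.8333)·(0.8333) + (-3.1667)·(-3.1667)) / 5 = 16.8333/5 = 3.3667
  s[X_2,X_3] = ((0.8333)·(-1) + (1.8333)·(1) + (0.8333)·(3) + (-1.1667)·(-2) + (0.8333)·(-1) + (-3.1667)·(0)) / 5 = 5/5 = 1
  s[X_3,X_3] = ((-1)·(-1) + (1)·(1) + (3)·(3) + (-2)·(-2) + (-1)·(-1) + (0)·(0)) / 5 = 16/5 = 3.2
  Sample standard deviations s_i = √(s[i,i]):
  s(X_1) = √(5.4667) = 2.3381
  s(X_2) = √(3.3667) = 1.8348
  s(X_3) = √(3.2) = 1.7889

Step 3 — r_{ij} = s_{ij} / (s_i · s_j):
  r[X_1,X_1] = 1 (diagonal).
  r[X_1,X_2] = -2.2667 / (2.3381 · 1.8348) = -2.2667 / 4.29 = -0.5284
  r[X_1,X_3] = -0.8 / (2.3381 · 1.7889) = -0.8 / 4.1825 = -0.1913
  r[X_2,X_2] = 1 (diagonal).
  r[X_2,X_3] = 1 / (1.8348 · 1.7889) = 1 / 3.2823 = 0.3047
  r[X_3,X_3] = 1 (diagonal).

R is symmetric with unit diagonal. Assembling:

R = [[1, -0.5284, -0.1913],
 [-0.5284, 1, 0.3047],
 [-0.1913, 0.3047, 1]]


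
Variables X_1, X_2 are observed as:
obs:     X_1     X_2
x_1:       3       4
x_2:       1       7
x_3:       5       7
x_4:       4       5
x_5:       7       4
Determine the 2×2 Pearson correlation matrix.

Step 1 — column means:
  mean(X_1) = (3 + 1 + 5 + 4 + 7) / 5 = 20/5 = 4
  mean(X_2) = (4 + 7 + 7 + 5 + 4) / 5 = 27/5 = 5.4

Step 2 — sample variances and covariances s[i,j] = (1/(n-1)) · Σ_k (x_{k,i} - mean_i) · (x_{k,j} - mean_j), with n-1 = 4:
  s[X_1,X_1] = ((-1)·(-1) + (-3)·(-3) + (1)·(1) + (0)·(0) + (3)·(3)) / 4 = 20/4 = 5
  s[X_1,X_2] = ((-1)·(-1.4) + (-3)·(1.6) + (1)·(1.6) + (0)·(-0.4) + (3)·(-1.4)) / 4 = -6/4 = -1.5
  s[X_2,X_2] = ((-1.4)·(-1.4) + (1.6)·(1.6) + (1.6)·(1.6) + (-0.4)·(-0.4) + (-1.4)·(-1.4)) / 4 = 9.2/4 = 2.3
  Sample standard deviations s_i = √(s[i,i]):
  s(X_1) = √(5) = 2.2361
  s(X_2) = √(2.3) = 1.5166

Step 3 — r_{ij} = s_{ij} / (s_i · s_j):
  r[X_1,X_1] = 1 (diagonal).
  r[X_1,X_2] = -1.5 / (2.2361 · 1.5166) = -1.5 / 3.3912 = -0.4423
  r[X_2,X_2] = 1 (diagonal).

R is symmetric with unit diagonal. Assembling:

R = [[1, -0.4423],
 [-0.4423, 1]]


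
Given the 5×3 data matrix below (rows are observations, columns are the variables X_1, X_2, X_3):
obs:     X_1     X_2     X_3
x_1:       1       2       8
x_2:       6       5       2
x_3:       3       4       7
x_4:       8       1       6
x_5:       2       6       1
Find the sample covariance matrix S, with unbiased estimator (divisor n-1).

Step 1 — column means:
  mean(X_1) = (1 + 6 + 3 + 8 + 2) / 5 = 20/5 = 4
  mean(X_2) = (2 + 5 + 4 + 1 + 6) / 5 = 18/5 = 3.6
  mean(X_3) = (8 + 2 + 7 + 6 + 1) / 5 = 24/5 = 4.8

Step 2 — sample covariance S[i,j] = (1/(n-1)) · Σ_k (x_{k,i} - mean_i) · (x_{k,j} - mean_j), with n-1 = 4.
  S[X_1,X_1] = ((-3)·(-3) + (2)·(2) + (-1)·(-1) + (4)·(4) + (-2)·(-2)) / 4 = 34/4 = 8.5
  S[X_1,X_2] = ((-3)·(-1.6) + (2)·(1.4) + (-1)·(0.4) + (4)·(-2.6) + (-2)·(2.4)) / 4 = -8/4 = -2
  S[X_1,X_3] = ((-3)·(3.2) + (2)·(-2.8) + (-1)·(2.2) + (4)·(1.2) + (-2)·(-3.8)) / 4 = -5/4 = -1.25
  S[X_2,X_2] = ((-1.6)·(-1.6) + (1.4)·(1.4) + (0.4)·(0.4) + (-2.6)·(-2.6) + (2.4)·(2.4)) / 4 = 17.2/4 = 4.3
  S[X_2,X_3] = ((-1.6)·(3.2) + (1.4)·(-2.8) + (0.4)·(2.2) + (-2.6)·(1.2) + (2.4)·(-3.8)) / 4 = -20.4/4 = -5.1
  S[X_3,X_3] = ((3.2)·(3.2) + (-2.8)·(-2.8) + (2.2)·(2.2) + (1.2)·(1.2) + (-3.8)·(-3.8)) / 4 = 38.8/4 = 9.7

S is symmetric (S[j,i] = S[i,j]). Assembling:

S = [[8.5, -2, -1.25],
 [-2, 4.3, -5.1],
 [-1.25, -5.1, 9.7]]


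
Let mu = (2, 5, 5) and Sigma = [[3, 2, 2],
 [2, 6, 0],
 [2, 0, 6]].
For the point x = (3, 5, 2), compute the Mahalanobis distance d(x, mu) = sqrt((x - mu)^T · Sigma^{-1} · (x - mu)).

Step 1 — centre the observation: (x - mu) = (1, 0, -3).

Step 2 — invert Sigma (cofactor / det for 3×3, or solve directly):
  Sigma^{-1} = [[0.6, -0.2, -0.2],
 [-0.2, 0.2333, 0.0667],
 [-0.2, 0.0667, 0.2333]].

Step 3 — form the quadratic (x - mu)^T · Sigma^{-1} · (x - mu):
  Sigma^{-1} · (x - mu) = (1.2, -0.4, -0.9).
  (x - mu)^T · [Sigma^{-1} · (x - mu)] = (1)·(1.2) + (0)·(-0.4) + (-3)·(-0.9) = 3.9.

Step 4 — take square root: d = √(3.9) ≈ 1.9748.

d(x, mu) = √(3.9) ≈ 1.9748


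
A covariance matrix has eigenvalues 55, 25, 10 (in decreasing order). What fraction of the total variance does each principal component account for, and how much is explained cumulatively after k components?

Step 1 — total variance = trace(Sigma) = Σ λ_i = 55 + 25 + 10 = 90.

Step 2 — fraction explained by component i = λ_i / Σ λ:
  PC1: 55/90 = 0.6111
  PC2: 25/90 = 0.2778
  PC3: 10/90 = 0.1111

Step 3 — cumulative fraction after k components = (λ_1 + ... + λ_k) / Σ λ:
  k = 1: 55/90 = 0.6111
  k = 2: (55 + 25)/90 = 80/90 = 0.8889
  k = 3: (55 + 25 + 10)/90 = 90/90 = 1

Summary (fraction, with percent):

explained: PC1 0.6111 (61.11%), PC2 0.2778 (27.78%), PC3 0.1111 (11.11%);  cumulative: 0.6111, 0.8889, 1


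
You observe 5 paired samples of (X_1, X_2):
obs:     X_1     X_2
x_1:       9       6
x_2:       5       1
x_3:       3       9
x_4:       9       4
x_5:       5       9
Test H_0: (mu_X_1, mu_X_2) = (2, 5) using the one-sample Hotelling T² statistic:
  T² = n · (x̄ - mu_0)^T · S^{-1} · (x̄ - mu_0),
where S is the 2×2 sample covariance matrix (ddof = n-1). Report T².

Step 1 — sample mean vector:
  mean(X_1) = (9 + 5 + 3 + 9 + 5) / 5 = 31/5 = 6.2
  mean(X_2) = (6 + 1 + 9 + 4 + 9) / 5 = 29/5 = 5.8
  x̄ = (6.2, 5.8),  deviation x̄ - mu_0 = (6.2, 5.8) - (2, 5) = (4.2, 0.8).

Step 2 — sample covariance matrix, S[i,j] = (1/(n-1)) · Σ_k (x_{k,i} - mean_i) · (x_{k,j} - mean_j), divisor n-1 = 4:
  S[X_1,X_1] = ((2.8)·(2.8) + (-1.2)·(-1.2) + (-3.2)·(-3.2) + (2.8)·(2.8) + (-1.2)·(-1.2)) / 4 = 28.8/4 = 7.2
  S[X_1,X_2] = ((2.8)·(0.2) + (-1.2)·(-4.8) + (-3.2)·(3.2) + (2.8)·(-1.8) + (-1.2)·(3.2)) / 4 = -12.8/4 = -3.2
  S[X_2,X_2] = ((0.2)·(0.2) + (-4.8)·(-4.8) + (3.2)·(3.2) + (-1.8)·(-1.8) + (3.2)·(3.2)) / 4 = 46.8/4 = 11.7
  S = [[7.2, -3.2],
 [-3.2, 11.7]].

Step 3 — invert S. det(S) = 7.2·11.7 - (-3.2)² = 74.
  S^{-1} = (1/det) · [[d, -b], [-b, a]] = [[0.1581, 0.0432],
 [0.0432, 0.0973]].

Step 4 — quadratic form (x̄ - mu_0)^T · S^{-1} · (x̄ - mu_0):
  S^{-1} · (x̄ - mu_0) = (0.6986, 0.2595),
  (x̄ - mu_0)^T · [...] = (4.2)·(0.6986) + (0.8)·(0.2595) = 3.1419.

Step 5 — scale by n: T² = 5 · 3.1419 = 15.7095.

T² ≈ 15.7095


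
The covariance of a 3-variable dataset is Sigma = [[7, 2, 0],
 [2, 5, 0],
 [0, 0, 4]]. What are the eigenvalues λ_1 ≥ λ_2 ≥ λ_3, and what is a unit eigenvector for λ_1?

Step 1 — characteristic polynomial p(λ) = det(λI - Sigma) = λ³ - tr·λ² + c_1·λ - det, where tr = trace, c_1 = sum of the principal 2×2 minors, det = det(Sigma):
  tr = 7 + 5 + 4 = 16,
  c_1 = (7·5 - (2)²) + (7·4 - (0)²) + (5·4 - (0)²) = 31 + 28 + 20 = 79,
  det = 7·(5·4 - (0)²) - (2)·((2)·4 - (0)·(0)) + (0)·((2)·(0) - 5·(0)) = 7·(20) - (2)·(8) + (0)·(0) = 124.
  So p(λ) = λ³ - 16λ² + 79λ - 124.
Step 2 — look for an integer root (rational root theorem: any rational root is an integer divisor of 124). Testing λ = 4:
  p(4) = 64 - 256 + 316 - 124 = 0  ✓
  Dividing out (λ - 4): p(λ) = (λ - 4)(λ² - 12λ + 31).
Step 3 — remaining eigenvalues from the quadratic λ² - 12λ + 31 = 0:
  Δ = 12² - 4·31 = 144 - 124 = 20,  λ = (12 ± √20)/2 = (12 ± 4.4721)/2 ≈ 8.2361 or 3.7639.
  Sorted: λ_1 = 8.2361,  λ_2 = 4,  λ_3 = 3.7639  (check: sum = 16 = tr ✓).

Step 4 — unit eigenvector for λ_1 ≈ 8.2361: v spans the null space of (Sigma - λ_1 I), whose rows are
  r_1 = (-1.2361, 2, 0),  r_2 = (2, -3.2361, 0),  r_3 = (0, 0, -4.2361).
  v is orthogonal to every row, so take v ∝ r_1 × r_3 = ((2)·(-4.2361) - (0)·(0), (0)·(0) - (-1.2361)·(-4.2361), (-1.2361)·(0) - (2)·(0)) ≈ (-8.4721, -5.2361, 0).
  Rescale (multiply by -1 so the first nonzero entry is positive): u = (8.4721, 5.2361, 0).
  ||u|| = √((8.4721)² + (5.2361)² + (0)²) = √(99.1935) ≈ 9.9596,  v_1 = u/||u|| ≈ (0.8507, 0.5257, 0) (||v_1|| = 1).

λ_1 = 8.2361,  λ_2 = 4,  λ_3 = 3.7639;  v_1 ≈ (0.8507, 0.5257, 0)


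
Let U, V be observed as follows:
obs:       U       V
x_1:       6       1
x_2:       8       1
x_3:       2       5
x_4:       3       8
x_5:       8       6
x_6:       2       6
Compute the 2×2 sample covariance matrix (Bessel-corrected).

Step 1 — column means:
  mean(U) = (6 + 8 + 2 + 3 + 8 + 2) / 6 = 29/6 = 4.8333
  mean(V) = (1 + 1 + 5 + 8 + 6 + 6) / 6 = 27/6 = 4.5

Step 2 — sample covariance S[i,j] = (1/(n-1)) · Σ_k (x_{k,i} - mean_i) · (x_{k,j} - mean_j), with n-1 = 5.
  S[U,U] = ((1.1667)·(1.1667) + (3.1667)·(3.1667) + (-2.8333)·(-2.8333) + (-1.8333)·(-1.8333) + (3.1667)·(3.1667) + (-2.8333)·(-2.8333)) / 5 = 40.8333/5 = 8.1667
  S[U,V] = ((1.1667)·(-3.5) + (3.1667)·(-3.5) + (-2.8333)·(0.5) + (-1.8333)·(3.5) + (3.1667)·(1.5) + (-2.8333)·(1.5)) / 5 = -22.5/5 = -4.5
  S[V,V] = ((-3.5)·(-3.5) + (-3.5)·(-3.5) + (0.5)·(0.5) + (3.5)·(3.5) + (1.5)·(1.5) + (1.5)·(1.5)) / 5 = 41.5/5 = 8.3

S is symmetric (S[j,i] = S[i,j]). Assembling:

S = [[8.1667, -4.5],
 [-4.5, 8.3]]


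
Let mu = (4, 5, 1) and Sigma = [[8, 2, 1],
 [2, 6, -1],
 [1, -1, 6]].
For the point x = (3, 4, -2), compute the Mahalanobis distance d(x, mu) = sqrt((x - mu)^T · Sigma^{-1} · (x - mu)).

Step 1 — centre the observation: (x - mu) = (-1, -1, -3).

Step 2 — invert Sigma (cofactor / det for 3×3, or solve directly):
  Sigma^{-1} = [[0.1423, -0.0528, -0.0325],
 [-0.0528, 0.1911, 0.0407],
 [-0.0325, 0.0407, 0.1789]].

Step 3 — form the quadratic (x - mu)^T · Sigma^{-1} · (x - mu):
  Sigma^{-1} · (x - mu) = (0.0081, -0.2602, -0.5447).
  (x - mu)^T · [Sigma^{-1} · (x - mu)] = (-1)·(0.0081) + (-1)·(-0.2602) + (-3)·(-0.5447) = 1.8862.

Step 4 — take square root: d = √(1.8862) ≈ 1.3734.

d(x, mu) = √(1.8862) ≈ 1.3734


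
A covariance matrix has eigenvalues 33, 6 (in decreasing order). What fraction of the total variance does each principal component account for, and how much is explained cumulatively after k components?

Step 1 — total variance = trace(Sigma) = Σ λ_i = 33 + 6 = 39.

Step 2 — fraction explained by component i = λ_i / Σ λ:
  PC1: 33/39 = 0.8462
  PC2: 6/39 = 0.1538

Step 3 — cumulative fraction after k components = (λ_1 + ... + λ_k) / Σ λ:
  k = 1: 33/39 = 0.8462
  k = 2: (33 + 6)/39 = 39/39 = 1

Summary (fraction, with percent):

explained: PC1 0.8462 (84.62%), PC2 0.1538 (15.38%);  cumulative: 0.8462, 1


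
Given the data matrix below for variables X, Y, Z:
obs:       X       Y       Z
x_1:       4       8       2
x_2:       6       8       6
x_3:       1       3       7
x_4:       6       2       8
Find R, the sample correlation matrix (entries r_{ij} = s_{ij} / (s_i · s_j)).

Step 1 — column means:
  mean(X) = (4 + 6 + 1 + 6) / 4 = 17/4 = 4.25
  mean(Y) = (8 + 8 + 3 + 2) / 4 = 21/4 = 5.25
  mean(Z) = (2 + 6 + 7 + 8) / 4 = 23/4 = 5.75

Step 2 — sample variances and covariances s[i,j] = (1/(n-1)) · Σ_k (x_{k,i} - mean_i) · (x_{k,j} - mean_j), with n-1 = 3:
  s[X,X] = ((-0.25)·(-0.25) + (1.75)·(1.75) + (-3.25)·(-3.25) + (1.75)·(1.75)) / 3 = 16.75/3 = 5.5833
  s[X,Y] = ((-0.25)·(2.75) + (1.75)·(2.75) + (-3.25)·(-2.25) + (1.75)·(-3.25)) / 3 = 5.75/3 = 1.9167
  s[X,Z] = ((-0.25)·(-3.75) + (1.75)·(0.25) + (-3.25)·(1.25) + (1.75)·(2.25)) / 3 = 1.25/3 = 0.4167
  s[Y,Y] = ((2.75)·(2.75) + (2.75)·(2.75) + (-2.25)·(-2.25) + (-3.25)·(-3.25)) / 3 = 30.75/3 = 10.25
  s[Y,Z] = ((2.75)·(-3.75) + (2.75)·(0.25) + (-2.25)·(1.25) + (-3.25)·(2.25)) / 3 = -19.75/3 = -6.5833
  s[Z,Z] = ((-3.75)·(-3.75) + (0.25)·(0.25) + (1.25)·(1.25) + (2.25)·(2.25)) / 3 = 20.75/3 = 6.9167
  Sample standard deviations s_i = √(s[i,i]):
  s(X) = √(5.5833) = 2.3629
  s(Y) = √(10.25) = 3.2016
  s(Z) = √(6.9167) = 2.63

Step 3 — r_{ij} = s_{ij} / (s_i · s_j):
  r[X,X] = 1 (diagonal).
  r[X,Y] = 1.9167 / (2.3629 · 3.2016) = 1.9167 / 7.565 = 0.2534
  r[X,Z] = 0.4167 / (2.3629 · 2.63) = 0.4167 / 6.2143 = 0.067
  r[Y,Y] = 1 (diagonal).
  r[Y,Z] = -6.5833 / (3.2016 · 2.63) = -6.5833 / 8.42 = -0.7819
  r[Z,Z] = 1 (diagonal).

R is symmetric with unit diagonal. Assembling:

R = [[1, 0.2534, 0.067],
 [0.2534, 1, -0.7819],
 [0.067, -0.7819, 1]]


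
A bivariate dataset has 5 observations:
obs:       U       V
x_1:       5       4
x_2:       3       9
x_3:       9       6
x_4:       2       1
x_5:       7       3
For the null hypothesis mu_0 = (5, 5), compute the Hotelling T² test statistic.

Step 1 — sample mean vector:
  mean(U) = (5 + 3 + 9 + 2 + 7) / 5 = 26/5 = 5.2
  mean(V) = (4 + 9 + 6 + 1 + 3) / 5 = 23/5 = 4.6
  x̄ = (5.2, 4.6),  deviation x̄ - mu_0 = (5.2, 4.6) - (5, 5) = (0.2, -0.4).

Step 2 — sample covariance matrix, S[i,j] = (1/(n-1)) · Σ_k (x_{k,i} - mean_i) · (x_{k,j} - mean_j), divisor n-1 = 4:
  S[U,U] = ((-0.2)·(-0.2) + (-2.2)·(-2.2) + (3.8)·(3.8) + (-3.2)·(-3.2) + (1.8)·(1.8)) / 4 = 32.8/4 = 8.2
  S[U,V] = ((-0.2)·(-0.6) + (-2.2)·(4.4) + (3.8)·(1.4) + (-3.2)·(-3.6) + (1.8)·(-1.6)) / 4 = 4.4/4 = 1.1
  S[V,V] = ((-0.6)·(-0.6) + (4.4)·(4.4) + (1.4)·(1.4) + (-3.6)·(-3.6) + (-1.6)·(-1.6)) / 4 = 37.2/4 = 9.3
  S = [[8.2, 1.1],
 [1.1, 9.3]].

Step 3 — invert S. det(S) = 8.2·9.3 - (1.1)² = 75.05.
  S^{-1} = (1/det) · [[d, -b], [-b, a]] = [[0.1239, -0.0147],
 [-0.0147, 0.1093]].

Step 4 — quadratic form (x̄ - mu_0)^T · S^{-1} · (x̄ - mu_0):
  S^{-1} · (x̄ - mu_0) = (0.0306, -0.0466),
  (x̄ - mu_0)^T · [...] = (0.2)·(0.0306) + (-0.4)·(-0.0466) = 0.0248.

Step 5 — scale by n: T² = 5 · 0.0248 = 0.1239.

T² ≈ 0.1239
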